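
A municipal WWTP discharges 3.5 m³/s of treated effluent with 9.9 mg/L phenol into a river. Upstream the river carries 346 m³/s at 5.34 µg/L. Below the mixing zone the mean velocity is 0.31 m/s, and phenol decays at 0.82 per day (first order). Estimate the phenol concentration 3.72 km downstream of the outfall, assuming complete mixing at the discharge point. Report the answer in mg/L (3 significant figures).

5.34 µg/L = 0.00534 mg/L.
After complete mixing, C₀ = (3.5·9.9 + 346·0.00534) / 349.5 = 0.1044 mg/L.
Travel time t = 3720 m / 0.31 m/s = 1.2e+04 s = 0.1389 d.
C = 0.1044·exp(−0.82·0.1389) = 0.1044·0.8924 = 0.09319 mg/L.

0.0932 mg/L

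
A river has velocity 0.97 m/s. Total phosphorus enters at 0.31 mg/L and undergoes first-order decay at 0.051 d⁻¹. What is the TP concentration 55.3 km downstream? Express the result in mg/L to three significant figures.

Travel time t = 55.3 km / 0.97 m/s = 5.53e+04/0.97 = 5.701e+04 s = 0.6598 d.
First-order decay: C = 0.31·exp(−0.051·0.6598) = 0.31·0.9669 = 0.2997 mg/L.

0.300 mg/L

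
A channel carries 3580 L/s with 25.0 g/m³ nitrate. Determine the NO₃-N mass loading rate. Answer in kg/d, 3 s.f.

7730 kg/d

3580 L/s = 3.58 m³/s.
Mass flux = Q·C = 3.58 m³/s × 25 g/m³ = 89.5 g/s.
= 89.5 g/s × 86.4 = 7733 kg/d.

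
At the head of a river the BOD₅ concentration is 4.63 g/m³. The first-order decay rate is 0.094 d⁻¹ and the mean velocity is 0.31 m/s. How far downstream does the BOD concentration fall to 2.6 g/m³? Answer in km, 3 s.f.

164 km

From C = C₀·e^(−kt), t = ln(C₀/C)/k = ln(4.63/2.6)/0.094 = 0.577/0.094 = 6.139 d.
Distance = v·t = 0.31 m/s × 5.304e+05 s = 1.644e+05 m = 164.4 km.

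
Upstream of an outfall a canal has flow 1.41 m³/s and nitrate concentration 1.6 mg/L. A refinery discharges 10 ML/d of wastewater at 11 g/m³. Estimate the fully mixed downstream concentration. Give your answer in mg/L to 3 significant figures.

10 ML/d = 0.1157 m³/s.
Flow-weighted mixing gives C = (0.1157·11 + 1.41·1.6) / (0.1157 + 1.41) = 3.529/1.526 = 2.313 mg/L.

2.31 mg/L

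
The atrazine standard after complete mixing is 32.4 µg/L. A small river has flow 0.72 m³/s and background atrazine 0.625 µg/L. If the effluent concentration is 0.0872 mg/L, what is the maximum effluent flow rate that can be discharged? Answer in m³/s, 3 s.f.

0.417 m³/s

0.625 µg/L = 0.000625 mg/L.
32.4 µg/L = 0.0324 mg/L.
Mass balance at complete mixing: C_std·(Q_w + Q_r) = Q_w·C_e + Q_r·C_b.
Rearranging, Q_w = Q_r·(C_std − C_b)/(C_e − C_std) = 0.72·(0.0324 − 0.000625) / (0.0872 − 0.0324) = 0.4175 m³/s.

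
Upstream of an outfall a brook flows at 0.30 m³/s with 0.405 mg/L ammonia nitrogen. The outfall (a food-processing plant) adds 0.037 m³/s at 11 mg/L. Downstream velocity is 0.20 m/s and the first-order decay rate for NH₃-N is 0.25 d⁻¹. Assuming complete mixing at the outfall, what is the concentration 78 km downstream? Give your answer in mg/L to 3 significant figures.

After complete mixing, C₀ = (0.037·11 + 0.3·0.405) / 0.337 = 1.568 mg/L.
Travel time t = 7.8e+04 m / 0.20 m/s = 3.9e+05 s = 4.514 d.
C = 1.568·exp(−0.25·4.514) = 1.568·0.3235 = 0.5074 mg/L.

0.507 mg/L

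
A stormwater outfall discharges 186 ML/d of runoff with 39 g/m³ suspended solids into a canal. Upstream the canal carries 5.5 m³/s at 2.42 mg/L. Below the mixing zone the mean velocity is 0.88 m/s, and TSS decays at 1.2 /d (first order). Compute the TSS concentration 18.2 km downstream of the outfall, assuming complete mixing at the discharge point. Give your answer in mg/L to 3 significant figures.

9.54 mg/L

186 ML/d = 2.153 m³/s.
After complete mixing, C₀ = (2.153·39 + 5.5·2.42) / 7.653 = 12.71 mg/L.
Travel time t = 1.82e+04 m / 0.88 m/s = 2.068e+04 s = 0.2394 d.
C = 12.71·exp(−1.2·0.2394) = 12.71·0.7503 = 9.537 mg/L.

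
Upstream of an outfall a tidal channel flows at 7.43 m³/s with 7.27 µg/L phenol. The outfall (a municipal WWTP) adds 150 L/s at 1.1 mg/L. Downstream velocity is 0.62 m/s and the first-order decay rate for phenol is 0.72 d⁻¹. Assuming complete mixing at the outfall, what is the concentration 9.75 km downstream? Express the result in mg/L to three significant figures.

0.0253 mg/L

150 L/s = 0.15 m³/s.
7.27 µg/L = 0.00727 mg/L.
After complete mixing, C₀ = (0.15·1.1 + 7.43·0.00727) / 7.58 = 0.02889 mg/L.
Travel time t = 9750 m / 0.62 m/s = 1.573e+04 s = 0.182 d.
C = 0.02889·exp(−0.72·0.182) = 0.02889·0.8772 = 0.02535 mg/L.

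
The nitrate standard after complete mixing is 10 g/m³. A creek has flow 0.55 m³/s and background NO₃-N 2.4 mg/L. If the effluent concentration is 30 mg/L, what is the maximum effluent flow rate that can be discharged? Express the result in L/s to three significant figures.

Mass balance at complete mixing: C_std·(Q_w + Q_r) = Q_w·C_e + Q_r·C_b.
Rearranging, Q_w = Q_r·(C_std − C_b)/(C_e − C_std) = 0.55·(10 − 2.4) / (30 − 10) = 0.209 m³/s.
= 209 L/s.

209 L/s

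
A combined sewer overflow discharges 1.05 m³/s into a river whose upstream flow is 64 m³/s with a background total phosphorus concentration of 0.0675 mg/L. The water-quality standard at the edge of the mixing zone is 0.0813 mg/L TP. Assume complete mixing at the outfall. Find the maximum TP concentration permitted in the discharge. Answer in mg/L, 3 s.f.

0.922 mg/L

Mass balance: 0.0813·65.05 = 1.05·Cₑ + 64·0.0675.
Cₑ = (5.289 − 4.32) / 1.05 = 0.9224 mg/L.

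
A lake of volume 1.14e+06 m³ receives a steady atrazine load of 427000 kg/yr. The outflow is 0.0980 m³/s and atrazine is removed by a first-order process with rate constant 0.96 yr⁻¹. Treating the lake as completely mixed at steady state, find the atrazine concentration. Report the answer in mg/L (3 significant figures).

102 mg/L

Outflow Q = 0.0980 m³/s × 3.156e+07 s/yr = 3.093e+06 m³/yr.
Steady-state CSTR mass balance: W = Q·C + k·V·C, so C = W/(Q + kV).
Q + kV = 3.093e+06 + 0.96·1.14e+06 = 4.187e+06 m³/yr.
C = 427000/4.187e+06 = 0.102 kg/m³ = 102 mg/L.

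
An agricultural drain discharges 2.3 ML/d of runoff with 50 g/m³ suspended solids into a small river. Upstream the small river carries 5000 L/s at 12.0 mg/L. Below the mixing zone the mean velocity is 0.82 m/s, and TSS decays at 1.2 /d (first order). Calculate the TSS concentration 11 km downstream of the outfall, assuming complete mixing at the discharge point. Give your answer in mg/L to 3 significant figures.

2.3 ML/d = 0.02662 m³/s.
5000 L/s = 5 m³/s.
After complete mixing, C₀ = (0.02662·50 + 5·12) / 5.027 = 12.2 mg/L.
Travel time t = 1.1e+04 m / 0.82 m/s = 1.341e+04 s = 0.1553 d.
C = 12.2·exp(−1.2·0.1553) = 12.2·0.83 = 10.13 mg/L.

10.1 mg/L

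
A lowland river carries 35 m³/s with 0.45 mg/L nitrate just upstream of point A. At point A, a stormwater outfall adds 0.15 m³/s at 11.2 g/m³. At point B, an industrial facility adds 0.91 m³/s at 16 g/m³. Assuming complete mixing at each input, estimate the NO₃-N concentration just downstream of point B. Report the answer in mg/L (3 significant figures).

After input A: C = (35·0.45 + 0.15·11.2) / 35.15 = 0.4959 mg/L.
After input B: C = (35.15·0.4959 + 0.91·16) / 36.06 = 0.8871 mg/L.

0.887 mg/L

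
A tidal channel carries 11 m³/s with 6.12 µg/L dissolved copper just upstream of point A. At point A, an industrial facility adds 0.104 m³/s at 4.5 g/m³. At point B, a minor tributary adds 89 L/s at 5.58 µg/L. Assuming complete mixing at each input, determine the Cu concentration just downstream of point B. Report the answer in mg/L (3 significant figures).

0.0479 mg/L

6.12 µg/L = 0.00612 mg/L.
After input A: C = (11·0.00612 + 0.104·4.5) / 11.1 = 0.04821 mg/L.
89 L/s = 0.089 m³/s.
5.58 µg/L = 0.00558 mg/L.
After input B: C = (11.1·0.04821 + 0.089·0.00558) / 11.19 = 0.04787 mg/L.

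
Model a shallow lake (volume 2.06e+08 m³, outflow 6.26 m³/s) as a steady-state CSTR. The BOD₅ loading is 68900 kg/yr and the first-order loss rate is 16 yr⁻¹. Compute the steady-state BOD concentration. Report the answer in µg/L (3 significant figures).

19.7 µg/L

Outflow Q = 6.26 m³/s × 3.156e+07 s/yr = 1.976e+08 m³/yr.
Steady-state CSTR mass balance: W = Q·C + k·V·C, so C = W/(Q + kV).
Q + kV = 1.976e+08 + 16·2.06e+08 = 3.494e+09 m³/yr.
C = 68900/3.494e+09 = 1.972e-05 kg/m³ = 0.01972 mg/L = 19.72 µg/L.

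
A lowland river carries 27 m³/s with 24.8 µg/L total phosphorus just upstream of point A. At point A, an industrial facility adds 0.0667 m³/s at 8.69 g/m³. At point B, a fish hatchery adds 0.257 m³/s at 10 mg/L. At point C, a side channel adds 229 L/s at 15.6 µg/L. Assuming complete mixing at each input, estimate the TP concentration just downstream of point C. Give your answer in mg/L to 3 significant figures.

24.8 µg/L = 0.0248 mg/L.
After input A: C = (27·0.0248 + 0.0667·8.69) / 27.07 = 0.04615 mg/L.
After input B: C = (27.07·0.04615 + 0.257·10) / 27.32 = 0.1398 mg/L.
229 L/s = 0.229 m³/s.
15.6 µg/L = 0.0156 mg/L.
After input C: C = (27.32·0.1398 + 0.229·0.0156) / 27.55 = 0.1387 mg/L.

0.139 mg/L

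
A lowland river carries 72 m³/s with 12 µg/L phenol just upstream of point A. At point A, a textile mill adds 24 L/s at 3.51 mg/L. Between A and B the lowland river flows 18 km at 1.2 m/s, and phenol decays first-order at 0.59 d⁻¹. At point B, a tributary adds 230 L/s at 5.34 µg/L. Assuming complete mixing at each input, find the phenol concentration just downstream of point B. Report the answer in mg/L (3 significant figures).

0.0119 mg/L

12 µg/L = 0.012 mg/L.
24 L/s = 0.024 m³/s.
After input A: C = (72·0.012 + 0.024·3.51) / 72.02 = 0.01317 mg/L.
Over the 18 km reach to input B (t = 1.5e+04 s = 0.1736 d), decay gives C = 0.01317·exp(−0.59·0.1736) = 0.01188 mg/L.
230 L/s = 0.23 m³/s.
5.34 µg/L = 0.00534 mg/L.
After input B: C = (72.02·0.01188 + 0.23·0.00534) / 72.25 = 0.01186 mg/L.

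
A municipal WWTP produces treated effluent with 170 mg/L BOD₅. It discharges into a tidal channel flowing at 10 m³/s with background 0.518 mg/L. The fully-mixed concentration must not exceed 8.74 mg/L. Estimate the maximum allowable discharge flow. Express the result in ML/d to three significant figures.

Mass balance at complete mixing: C_std·(Q_w + Q_r) = Q_w·C_e + Q_r·C_b.
Rearranging, Q_w = Q_r·(C_std − C_b)/(C_e − C_std) = 10·(8.74 − 0.518) / (170 − 8.74) = 0.5099 m³/s.
= 44.05 ML/d.

44.1 ML/d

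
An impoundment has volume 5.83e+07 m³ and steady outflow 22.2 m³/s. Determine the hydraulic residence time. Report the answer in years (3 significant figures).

0.0832 yr

Q = 22.2 m³/s × 3.156e+07 s/yr = 7.006e+08 m³/yr.
Hydraulic residence time τ = V/Q = 5.83e+07/7.006e+08 = 0.08322 yr.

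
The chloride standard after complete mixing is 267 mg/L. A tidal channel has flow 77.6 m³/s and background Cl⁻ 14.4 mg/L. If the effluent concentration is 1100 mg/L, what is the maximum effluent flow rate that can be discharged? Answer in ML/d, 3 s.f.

2030 ML/d

Mass balance at complete mixing: C_std·(Q_w + Q_r) = Q_w·C_e + Q_r·C_b.
Rearranging, Q_w = Q_r·(C_std − C_b)/(C_e − C_std) = 77.6·(267 − 14.4) / (1100 − 267) = 23.53 m³/s.
= 2033 ML/d.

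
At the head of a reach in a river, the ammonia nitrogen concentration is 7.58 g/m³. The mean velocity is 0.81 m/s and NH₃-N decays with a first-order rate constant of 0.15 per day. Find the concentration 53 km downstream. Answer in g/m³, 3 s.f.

Travel time t = 53 km / 0.81 m/s = 5.3e+04/0.81 = 6.543e+04 s = 0.7573 d.
First-order decay: C = 7.58·exp(−0.15·0.7573) = 7.58·0.8926 = 6.766 g/m³.

6.77 g/m³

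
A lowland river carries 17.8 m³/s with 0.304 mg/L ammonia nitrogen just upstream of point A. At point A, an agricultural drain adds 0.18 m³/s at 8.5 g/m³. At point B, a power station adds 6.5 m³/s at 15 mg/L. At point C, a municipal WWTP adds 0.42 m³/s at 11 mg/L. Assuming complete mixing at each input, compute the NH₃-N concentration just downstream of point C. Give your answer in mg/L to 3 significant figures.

4.38 mg/L

After input A: C = (17.8·0.304 + 0.18·8.5) / 17.98 = 0.3861 mg/L.
After input B: C = (17.98·0.3861 + 6.5·15) / 24.48 = 4.266 mg/L.
After input C: C = (24.48·4.266 + 0.42·11) / 24.9 = 4.38 mg/L.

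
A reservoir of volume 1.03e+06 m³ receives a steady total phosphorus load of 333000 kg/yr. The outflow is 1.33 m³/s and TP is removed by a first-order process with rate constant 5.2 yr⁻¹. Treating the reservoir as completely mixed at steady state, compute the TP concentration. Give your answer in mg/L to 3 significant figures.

7.04 mg/L

Outflow Q = 1.33 m³/s × 3.156e+07 s/yr = 4.197e+07 m³/yr.
Steady-state CSTR mass balance: W = Q·C + k·V·C, so C = W/(Q + kV).
Q + kV = 4.197e+07 + 5.2·1.03e+06 = 4.733e+07 m³/yr.
C = 333000/4.733e+07 = 0.007036 kg/m³ = 7.036 mg/L.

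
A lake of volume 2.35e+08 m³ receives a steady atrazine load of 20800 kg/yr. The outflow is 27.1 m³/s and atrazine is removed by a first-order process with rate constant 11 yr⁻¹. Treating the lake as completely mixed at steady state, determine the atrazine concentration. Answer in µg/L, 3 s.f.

Outflow Q = 27.1 m³/s × 3.156e+07 s/yr = 8.552e+08 m³/yr.
Steady-state CSTR mass balance: W = Q·C + k·V·C, so C = W/(Q + kV).
Q + kV = 8.552e+08 + 11·2.35e+08 = 3.44e+09 m³/yr.
C = 20800/3.44e+09 = 6.046e-06 kg/m³ = 0.006046 mg/L = 6.046 µg/L.

6.05 µg/L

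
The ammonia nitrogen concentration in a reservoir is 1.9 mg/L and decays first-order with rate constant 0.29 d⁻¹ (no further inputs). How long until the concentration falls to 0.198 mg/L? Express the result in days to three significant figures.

7.80 d

t = ln(C₀/C)/k = ln(1.9/0.198)/0.29 = 2.261/0.29 = 7.798 d.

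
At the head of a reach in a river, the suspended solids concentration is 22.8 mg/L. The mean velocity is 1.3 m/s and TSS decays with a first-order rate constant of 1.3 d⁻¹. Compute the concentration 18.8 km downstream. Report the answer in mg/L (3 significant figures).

18.3 mg/L

Travel time t = 18.8 km / 1.3 m/s = 1.88e+04/1.3 = 1.446e+04 s = 0.1674 d.
First-order decay: C = 22.8·exp(−1.3·0.1674) = 22.8·0.8045 = 18.34 mg/L.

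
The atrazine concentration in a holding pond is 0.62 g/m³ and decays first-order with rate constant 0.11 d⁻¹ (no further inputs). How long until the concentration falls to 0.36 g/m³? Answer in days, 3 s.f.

t = ln(C₀/C)/k = ln(0.62/0.36)/0.11 = 0.5436/0.11 = 4.942 d.

4.94 d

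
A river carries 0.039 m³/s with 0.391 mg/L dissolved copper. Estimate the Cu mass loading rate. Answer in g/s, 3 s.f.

0.0152 g/s

Mass flux = Q·C = 0.039 m³/s × 0.391 g/m³ = 0.01525 g/s.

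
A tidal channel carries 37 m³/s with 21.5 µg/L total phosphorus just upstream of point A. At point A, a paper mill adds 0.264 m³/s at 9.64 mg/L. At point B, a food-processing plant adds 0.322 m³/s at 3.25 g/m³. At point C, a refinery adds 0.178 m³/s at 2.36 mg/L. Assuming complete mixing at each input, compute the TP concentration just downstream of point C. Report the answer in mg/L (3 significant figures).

21.5 µg/L = 0.0215 mg/L.
After input A: C = (37·0.0215 + 0.264·9.64) / 37.26 = 0.08964 mg/L.
After input B: C = (37.26·0.08964 + 0.322·3.25) / 37.59 = 0.1167 mg/L.
After input C: C = (37.59·0.1167 + 0.178·2.36) / 37.76 = 0.1273 mg/L.

0.127 mg/L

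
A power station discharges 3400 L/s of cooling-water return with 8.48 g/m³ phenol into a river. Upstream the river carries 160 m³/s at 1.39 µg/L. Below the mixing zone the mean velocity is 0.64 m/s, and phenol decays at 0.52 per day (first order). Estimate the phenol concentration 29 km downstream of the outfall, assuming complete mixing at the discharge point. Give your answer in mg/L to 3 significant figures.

0.135 mg/L

3400 L/s = 3.4 m³/s.
1.39 µg/L = 0.00139 mg/L.
After complete mixing, C₀ = (3.4·8.48 + 160·0.00139) / 163.4 = 0.1778 mg/L.
Travel time t = 2.9e+04 m / 0.64 m/s = 4.531e+04 s = 0.5245 d.
C = 0.1778·exp(−0.52·0.5245) = 0.1778·0.7613 = 0.1354 mg/L.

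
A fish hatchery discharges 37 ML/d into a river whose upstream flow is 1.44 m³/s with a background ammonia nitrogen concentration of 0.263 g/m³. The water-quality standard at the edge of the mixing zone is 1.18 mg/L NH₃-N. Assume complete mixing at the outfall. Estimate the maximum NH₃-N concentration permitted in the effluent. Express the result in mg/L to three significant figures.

37 ML/d = 0.4282 m³/s.
Mass balance: 1.18·1.868 = 0.4282·Cₑ + 1.44·0.263.
Cₑ = (2.205 − 0.3787) / 0.4282 = 4.263 mg/L.

4.26 mg/L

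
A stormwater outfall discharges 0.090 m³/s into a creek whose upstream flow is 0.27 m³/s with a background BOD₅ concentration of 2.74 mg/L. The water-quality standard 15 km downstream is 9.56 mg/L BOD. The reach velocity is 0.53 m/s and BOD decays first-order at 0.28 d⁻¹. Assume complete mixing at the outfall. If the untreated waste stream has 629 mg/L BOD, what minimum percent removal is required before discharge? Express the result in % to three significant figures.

94.6 %

Travel time to the compliance point: t = 1.5e+04/0.53 = 2.83e+04 s = 0.3276 d; decay factor exp(−0.28·0.3276) = 0.9124.
So the concentration just after mixing may be at most 9.56/0.9124 = 10.48 mg/L.
Mass balance: 10.48·0.36 = 0.09·Cₑ + 0.27·2.74.
Cₑ = (3.772 − 0.7398) / 0.09 = 33.69 mg/L.
Required removal = 1 − 33.69/629 = 94.64 %.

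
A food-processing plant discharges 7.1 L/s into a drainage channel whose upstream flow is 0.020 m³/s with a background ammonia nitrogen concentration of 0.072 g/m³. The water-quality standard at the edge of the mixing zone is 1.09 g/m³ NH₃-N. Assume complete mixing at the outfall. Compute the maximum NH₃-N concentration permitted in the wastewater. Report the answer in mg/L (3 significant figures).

3.96 mg/L

7.1 L/s = 0.0071 m³/s.
Mass balance: 1.09·0.0271 = 0.0071·Cₑ + 0.02·0.072.
Cₑ = (0.02954 − 0.00144) / 0.0071 = 3.958 mg/L.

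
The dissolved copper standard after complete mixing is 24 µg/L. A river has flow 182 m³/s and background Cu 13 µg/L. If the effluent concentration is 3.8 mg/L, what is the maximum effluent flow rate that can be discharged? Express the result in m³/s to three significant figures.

13 µg/L = 0.013 mg/L.
24 µg/L = 0.024 mg/L.
Mass balance at complete mixing: C_std·(Q_w + Q_r) = Q_w·C_e + Q_r·C_b.
Rearranging, Q_w = Q_r·(C_std − C_b)/(C_e − C_std) = 182·(0.024 − 0.013) / (3.8 − 0.024) = 0.5302 m³/s.

0.530 m³/s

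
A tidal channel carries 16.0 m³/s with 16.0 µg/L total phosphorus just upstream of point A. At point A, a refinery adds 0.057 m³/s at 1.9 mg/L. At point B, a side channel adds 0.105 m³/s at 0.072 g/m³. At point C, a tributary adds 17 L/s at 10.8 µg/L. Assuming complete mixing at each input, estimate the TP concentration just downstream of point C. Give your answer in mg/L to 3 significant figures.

0.0230 mg/L

16.0 µg/L = 0.016 mg/L.
After input A: C = (16·0.016 + 0.057·1.9) / 16.06 = 0.02269 mg/L.
After input B: C = (16.06·0.02269 + 0.105·0.072) / 16.16 = 0.02301 mg/L.
17 L/s = 0.017 m³/s.
10.8 µg/L = 0.0108 mg/L.
After input C: C = (16.16·0.02301 + 0.017·0.0108) / 16.18 = 0.023 mg/L.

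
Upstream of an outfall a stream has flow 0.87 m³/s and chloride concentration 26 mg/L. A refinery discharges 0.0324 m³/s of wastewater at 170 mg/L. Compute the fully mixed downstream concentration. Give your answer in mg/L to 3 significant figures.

Flow-weighted mixing gives C = (0.0324·170 + 0.87·26) / (0.0324 + 0.87) = 28.13/0.9024 = 31.17 mg/L.

31.2 mg/L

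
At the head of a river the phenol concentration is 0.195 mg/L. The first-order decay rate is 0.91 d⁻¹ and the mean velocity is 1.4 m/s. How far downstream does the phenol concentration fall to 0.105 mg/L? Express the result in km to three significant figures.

From C = C₀·e^(−kt), t = ln(C₀/C)/k = ln(0.195/0.105)/0.91 = 0.619/0.91 = 0.6803 d.
Distance = v·t = 1.4 m/s × 5.877e+04 s = 8.228e+04 m = 82.28 km.

82.3 km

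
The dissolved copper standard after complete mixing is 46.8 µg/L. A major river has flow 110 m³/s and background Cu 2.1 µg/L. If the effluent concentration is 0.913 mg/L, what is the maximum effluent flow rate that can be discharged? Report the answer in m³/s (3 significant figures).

5.68 m³/s

2.1 µg/L = 0.0021 mg/L.
46.8 µg/L = 0.0468 mg/L.
Mass balance at complete mixing: C_std·(Q_w + Q_r) = Q_w·C_e + Q_r·C_b.
Rearranging, Q_w = Q_r·(C_std − C_b)/(C_e − C_std) = 110·(0.0468 − 0.0021) / (0.913 − 0.0468) = 5.677 m³/s.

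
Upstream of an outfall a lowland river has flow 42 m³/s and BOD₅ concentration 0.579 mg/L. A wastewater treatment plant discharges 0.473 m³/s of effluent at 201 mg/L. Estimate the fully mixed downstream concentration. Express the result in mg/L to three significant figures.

2.81 mg/L

Flow-weighted mixing gives C = (0.473·201 + 42·0.579) / (0.473 + 42) = 119.4/42.47 = 2.811 mg/L.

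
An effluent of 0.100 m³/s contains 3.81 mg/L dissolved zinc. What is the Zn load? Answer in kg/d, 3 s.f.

32.9 kg/d

Mass flux = Q·C = 0.1 m³/s × 3.81 g/m³ = 0.381 g/s.
= 0.381 g/s × 86.4 = 32.92 kg/d.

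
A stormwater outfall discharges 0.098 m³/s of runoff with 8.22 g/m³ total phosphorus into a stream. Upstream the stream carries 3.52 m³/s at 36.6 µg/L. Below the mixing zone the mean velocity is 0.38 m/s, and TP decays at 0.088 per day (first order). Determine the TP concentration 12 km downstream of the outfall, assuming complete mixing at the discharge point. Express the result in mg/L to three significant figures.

36.6 µg/L = 0.0366 mg/L.
After complete mixing, C₀ = (0.098·8.22 + 3.52·0.0366) / 3.618 = 0.2583 mg/L.
Travel time t = 1.2e+04 m / 0.38 m/s = 3.158e+04 s = 0.3655 d.
C = 0.2583·exp(−0.088·0.3655) = 0.2583·0.9683 = 0.2501 mg/L.

0.250 mg/L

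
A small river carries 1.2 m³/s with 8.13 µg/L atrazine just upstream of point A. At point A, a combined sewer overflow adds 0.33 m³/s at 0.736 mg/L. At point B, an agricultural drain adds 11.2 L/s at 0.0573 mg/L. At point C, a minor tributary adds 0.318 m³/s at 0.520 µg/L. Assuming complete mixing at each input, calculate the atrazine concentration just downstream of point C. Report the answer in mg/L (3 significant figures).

8.13 µg/L = 0.00813 mg/L.
After input A: C = (1.2·0.00813 + 0.33·0.736) / 1.53 = 0.1651 mg/L.
11.2 L/s = 0.0112 m³/s.
After input B: C = (1.53·0.1651 + 0.0112·0.0573) / 1.541 = 0.1643 mg/L.
0.520 µg/L = 0.00052 mg/L.
After input C: C = (1.541·0.1643 + 0.318·0.00052) / 1.859 = 0.1363 mg/L.

0.136 mg/L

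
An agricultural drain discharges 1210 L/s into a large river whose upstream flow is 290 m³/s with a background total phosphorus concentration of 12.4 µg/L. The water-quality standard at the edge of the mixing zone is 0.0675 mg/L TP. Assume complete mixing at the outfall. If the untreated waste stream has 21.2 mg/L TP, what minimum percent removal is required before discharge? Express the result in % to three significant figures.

37.4 %

1210 L/s = 1.21 m³/s.
12.4 µg/L = 0.0124 mg/L.
Mass balance: 0.0675·291.2 = 1.21·Cₑ + 290·0.0124.
Cₑ = (19.66 − 3.596) / 1.21 = 13.27 mg/L.
Required removal = 1 − 13.27/21.2 = 37.39 %.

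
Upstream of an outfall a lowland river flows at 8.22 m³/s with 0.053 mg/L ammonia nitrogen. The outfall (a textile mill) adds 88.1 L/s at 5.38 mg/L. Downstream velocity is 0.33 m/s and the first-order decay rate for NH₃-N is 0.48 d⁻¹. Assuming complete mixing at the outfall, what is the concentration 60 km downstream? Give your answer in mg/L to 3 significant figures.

88.1 L/s = 0.0881 m³/s.
After complete mixing, C₀ = (0.0881·5.38 + 8.22·0.053) / 8.308 = 0.1095 mg/L.
Travel time t = 6e+04 m / 0.33 m/s = 1.818e+05 s = 2.104 d.
C = 0.1095·exp(−0.48·2.104) = 0.1095·0.3642 = 0.03987 mg/L.

0.0399 mg/L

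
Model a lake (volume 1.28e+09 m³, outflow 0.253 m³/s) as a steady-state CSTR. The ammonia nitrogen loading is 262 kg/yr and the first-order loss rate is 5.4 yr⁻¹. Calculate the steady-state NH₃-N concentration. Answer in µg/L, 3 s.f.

Outflow Q = 0.253 m³/s × 3.156e+07 s/yr = 7.984e+06 m³/yr.
Steady-state CSTR mass balance: W = Q·C + k·V·C, so C = W/(Q + kV).
Q + kV = 7.984e+06 + 5.4·1.28e+09 = 6.92e+09 m³/yr.
C = 262/6.92e+09 = 3.786e-08 kg/m³ = 3.786e-05 mg/L = 0.03786 µg/L.

0.0379 µg/L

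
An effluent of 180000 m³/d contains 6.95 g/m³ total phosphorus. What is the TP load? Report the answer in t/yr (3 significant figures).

457 t/yr

180000 m³/d = 2.083 m³/s.
Mass flux = Q·C = 2.083 m³/s × 6.95 g/m³ = 14.48 g/s.
= 14.48 g/s × 31.56 = 456.9 t/yr.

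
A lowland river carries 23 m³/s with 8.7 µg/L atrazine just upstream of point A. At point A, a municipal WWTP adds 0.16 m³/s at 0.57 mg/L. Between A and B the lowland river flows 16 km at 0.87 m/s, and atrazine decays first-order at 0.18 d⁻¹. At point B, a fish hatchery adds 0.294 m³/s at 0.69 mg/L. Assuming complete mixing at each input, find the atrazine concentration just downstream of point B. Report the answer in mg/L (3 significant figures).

8.7 µg/L = 0.0087 mg/L.
After input A: C = (23·0.0087 + 0.16·0.57) / 23.16 = 0.01258 mg/L.
Over the 16 km reach to input B (t = 1.839e+04 s = 0.2129 d), decay gives C = 0.01258·exp(−0.18·0.2129) = 0.0121 mg/L.
After input B: C = (23.16·0.0121 + 0.294·0.69) / 23.45 = 0.0206 mg/L.

0.0206 mg/L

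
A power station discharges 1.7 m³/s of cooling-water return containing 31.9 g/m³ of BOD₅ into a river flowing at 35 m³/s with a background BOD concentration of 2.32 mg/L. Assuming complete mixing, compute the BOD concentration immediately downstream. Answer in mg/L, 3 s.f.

Flow-weighted mixing gives C = (1.7·31.9 + 35·2.32) / (1.7 + 35) = 135.4/36.7 = 3.69 mg/L.

3.69 mg/L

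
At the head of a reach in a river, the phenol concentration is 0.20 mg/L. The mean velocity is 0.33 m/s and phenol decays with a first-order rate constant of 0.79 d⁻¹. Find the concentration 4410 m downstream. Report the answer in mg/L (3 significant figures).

Travel time t = 4410 m / 0.33 m/s = 4410/0.33 = 1.336e+04 s = 0.1547 d.
First-order decay: C = 0.20·exp(−0.79·0.1547) = 0.20·0.885 = 0.177 mg/L.

0.177 mg/L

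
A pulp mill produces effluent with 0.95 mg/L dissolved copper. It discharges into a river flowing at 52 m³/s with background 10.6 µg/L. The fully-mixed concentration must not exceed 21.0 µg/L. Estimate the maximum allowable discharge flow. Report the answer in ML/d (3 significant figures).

10.6 µg/L = 0.0106 mg/L.
21.0 µg/L = 0.021 mg/L.
Mass balance at complete mixing: C_std·(Q_w + Q_r) = Q_w·C_e + Q_r·C_b.
Rearranging, Q_w = Q_r·(C_std − C_b)/(C_e − C_std) = 52·(0.021 − 0.0106) / (0.95 − 0.021) = 0.5821 m³/s.
= 50.3 ML/d.

50.3 ML/d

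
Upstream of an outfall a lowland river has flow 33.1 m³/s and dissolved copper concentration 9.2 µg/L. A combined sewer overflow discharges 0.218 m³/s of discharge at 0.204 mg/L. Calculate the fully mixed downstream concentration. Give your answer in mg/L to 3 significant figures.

9.2 µg/L = 0.0092 mg/L.
By mass balance at complete mixing, C = (0.218·0.204 + 33.1·0.0092) / (0.218 + 33.1) = 0.349/33.32 = 0.01047 mg/L.

0.0105 mg/L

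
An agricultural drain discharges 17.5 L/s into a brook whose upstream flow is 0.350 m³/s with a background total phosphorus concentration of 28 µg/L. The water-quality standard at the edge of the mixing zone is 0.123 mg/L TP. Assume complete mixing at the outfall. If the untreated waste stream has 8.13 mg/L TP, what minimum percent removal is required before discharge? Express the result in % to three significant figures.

75.1 %

17.5 L/s = 0.0175 m³/s.
28 µg/L = 0.028 mg/L.
Mass balance: 0.123·0.3675 = 0.0175·Cₑ + 0.35·0.028.
Cₑ = (0.0452 − 0.0098) / 0.0175 = 2.023 mg/L.
Required removal = 1 − 2.023/8.13 = 75.12 %.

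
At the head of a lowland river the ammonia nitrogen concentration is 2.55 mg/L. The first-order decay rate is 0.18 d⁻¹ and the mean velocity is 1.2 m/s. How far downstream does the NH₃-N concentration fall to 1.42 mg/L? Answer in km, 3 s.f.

337 km

From C = C₀·e^(−kt), t = ln(C₀/C)/k = ln(2.55/1.42)/0.18 = 0.5854/0.18 = 3.252 d.
Distance = v·t = 1.2 m/s × 2.81e+05 s = 3.372e+05 m = 337.2 km.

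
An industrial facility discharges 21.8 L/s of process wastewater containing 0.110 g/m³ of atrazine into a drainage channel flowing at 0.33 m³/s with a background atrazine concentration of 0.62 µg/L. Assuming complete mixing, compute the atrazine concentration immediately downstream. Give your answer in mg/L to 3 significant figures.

0.00740 mg/L

21.8 L/s = 0.0218 m³/s.
0.62 µg/L = 0.00062 mg/L.
Conservation of mass across the mixing zone: C = (0.0218·0.11 + 0.33·0.00062) / (0.0218 + 0.33) = 0.002603/0.3518 = 0.007398 mg/L.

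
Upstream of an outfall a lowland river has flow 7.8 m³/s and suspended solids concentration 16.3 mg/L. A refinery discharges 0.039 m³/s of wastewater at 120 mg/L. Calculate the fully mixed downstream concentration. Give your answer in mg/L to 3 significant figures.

Flow-weighted mixing gives C = (0.039·120 + 7.8·16.3) / (0.039 + 7.8) = 131.8/7.839 = 16.82 mg/L.

16.8 mg/L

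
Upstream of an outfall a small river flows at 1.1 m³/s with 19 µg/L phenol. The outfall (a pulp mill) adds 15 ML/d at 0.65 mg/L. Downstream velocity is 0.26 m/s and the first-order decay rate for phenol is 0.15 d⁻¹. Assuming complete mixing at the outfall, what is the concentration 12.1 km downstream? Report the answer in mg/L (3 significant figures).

0.0969 mg/L

15 ML/d = 0.1736 m³/s.
19 µg/L = 0.019 mg/L.
After complete mixing, C₀ = (0.1736·0.65 + 1.1·0.019) / 1.274 = 0.105 mg/L.
Travel time t = 1.21e+04 m / 0.26 m/s = 4.654e+04 s = 0.5386 d.
C = 0.105·exp(−0.15·0.5386) = 0.105·0.9224 = 0.09686 mg/L.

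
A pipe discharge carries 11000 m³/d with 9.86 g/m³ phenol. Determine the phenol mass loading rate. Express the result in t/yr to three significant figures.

11000 m³/d = 0.1273 m³/s.
Mass flux = Q·C = 0.1273 m³/s × 9.86 g/m³ = 1.255 g/s.
= 1.255 g/s × 31.56 = 39.62 t/yr.

39.6 t/yr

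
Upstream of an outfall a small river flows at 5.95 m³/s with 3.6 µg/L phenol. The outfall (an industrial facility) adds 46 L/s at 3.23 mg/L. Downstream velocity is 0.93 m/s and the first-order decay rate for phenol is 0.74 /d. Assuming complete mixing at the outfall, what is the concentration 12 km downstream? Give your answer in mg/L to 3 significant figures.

46 L/s = 0.046 m³/s.
3.6 µg/L = 0.0036 mg/L.
After complete mixing, C₀ = (0.046·3.23 + 5.95·0.0036) / 5.996 = 0.02835 mg/L.
Travel time t = 1.2e+04 m / 0.93 m/s = 1.29e+04 s = 0.1493 d.
C = 0.02835·exp(−0.74·0.1493) = 0.02835·0.8954 = 0.02539 mg/L.

0.0254 mg/L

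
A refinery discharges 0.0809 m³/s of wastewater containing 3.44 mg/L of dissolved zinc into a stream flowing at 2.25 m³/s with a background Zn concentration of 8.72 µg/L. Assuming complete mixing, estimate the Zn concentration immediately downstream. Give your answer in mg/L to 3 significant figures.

8.72 µg/L = 0.00872 mg/L.
Conservation of mass across the mixing zone: C = (0.0809·3.44 + 2.25·0.00872) / (0.0809 + 2.25) = 0.2979/2.331 = 0.1278 mg/L.

0.128 mg/L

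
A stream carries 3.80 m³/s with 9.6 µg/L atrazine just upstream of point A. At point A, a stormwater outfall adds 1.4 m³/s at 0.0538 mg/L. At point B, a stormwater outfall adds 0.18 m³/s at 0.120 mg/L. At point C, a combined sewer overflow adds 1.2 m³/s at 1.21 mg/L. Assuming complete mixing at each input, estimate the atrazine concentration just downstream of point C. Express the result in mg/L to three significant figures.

0.241 mg/L

9.6 µg/L = 0.0096 mg/L.
After input A: C = (3.8·0.0096 + 1.4·0.0538) / 5.2 = 0.0215 mg/L.
After input B: C = (5.2·0.0215 + 0.18·0.12) / 5.38 = 0.0248 mg/L.
After input C: C = (5.38·0.0248 + 1.2·1.21) / 6.58 = 0.2409 mg/L.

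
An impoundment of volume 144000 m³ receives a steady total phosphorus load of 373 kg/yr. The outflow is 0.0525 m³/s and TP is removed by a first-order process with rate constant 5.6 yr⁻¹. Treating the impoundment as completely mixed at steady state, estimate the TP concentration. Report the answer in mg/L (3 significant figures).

0.151 mg/L

Outflow Q = 0.0525 m³/s × 3.156e+07 s/yr = 1.657e+06 m³/yr.
Steady-state CSTR mass balance: W = Q·C + k·V·C, so C = W/(Q + kV).
Q + kV = 1.657e+06 + 5.6·144000 = 2.463e+06 m³/yr.
C = 373/2.463e+06 = 0.0001514 kg/m³ = 0.1514 mg/L.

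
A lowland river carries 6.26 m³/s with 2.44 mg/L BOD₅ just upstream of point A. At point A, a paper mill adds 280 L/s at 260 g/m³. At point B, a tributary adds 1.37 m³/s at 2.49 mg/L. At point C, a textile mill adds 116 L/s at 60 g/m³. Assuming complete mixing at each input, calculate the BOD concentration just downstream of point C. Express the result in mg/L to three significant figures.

12.3 mg/L

280 L/s = 0.28 m³/s.
After input A: C = (6.26·2.44 + 0.28·260) / 6.54 = 13.47 mg/L.
After input B: C = (6.54·13.47 + 1.37·2.49) / 7.91 = 11.57 mg/L.
116 L/s = 0.116 m³/s.
After input C: C = (7.91·11.57 + 0.116·60) / 8.026 = 12.27 mg/L.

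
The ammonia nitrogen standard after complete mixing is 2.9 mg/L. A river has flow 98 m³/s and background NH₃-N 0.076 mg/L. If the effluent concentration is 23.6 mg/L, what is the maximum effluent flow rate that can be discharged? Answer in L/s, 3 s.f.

Mass balance at complete mixing: C_std·(Q_w + Q_r) = Q_w·C_e + Q_r·C_b.
Rearranging, Q_w = Q_r·(C_std − C_b)/(C_e − C_std) = 98·(2.9 − 0.076) / (23.6 − 2.9) = 13.37 m³/s.
= 1.337e+04 L/s.

13400 L/s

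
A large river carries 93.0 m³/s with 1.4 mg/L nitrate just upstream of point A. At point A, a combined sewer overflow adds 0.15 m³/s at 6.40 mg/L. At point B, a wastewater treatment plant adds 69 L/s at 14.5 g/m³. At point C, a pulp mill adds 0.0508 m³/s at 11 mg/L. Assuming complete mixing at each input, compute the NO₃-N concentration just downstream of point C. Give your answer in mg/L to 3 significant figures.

After input A: C = (93·1.4 + 0.15·6.4) / 93.15 = 1.408 mg/L.
69 L/s = 0.069 m³/s.
After input B: C = (93.15·1.408 + 0.069·14.5) / 93.22 = 1.418 mg/L.
After input C: C = (93.22·1.418 + 0.0508·11) / 93.27 = 1.423 mg/L.

1.42 mg/L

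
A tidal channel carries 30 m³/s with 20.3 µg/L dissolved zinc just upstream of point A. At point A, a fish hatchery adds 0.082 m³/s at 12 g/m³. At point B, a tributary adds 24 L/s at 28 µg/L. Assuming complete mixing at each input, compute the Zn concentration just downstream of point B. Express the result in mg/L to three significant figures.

20.3 µg/L = 0.0203 mg/L.
After input A: C = (30·0.0203 + 0.082·12) / 30.08 = 0.05296 mg/L.
24 L/s = 0.024 m³/s.
28 µg/L = 0.028 mg/L.
After input B: C = (30.08·0.05296 + 0.024·0.028) / 30.11 = 0.05294 mg/L.

0.0529 mg/L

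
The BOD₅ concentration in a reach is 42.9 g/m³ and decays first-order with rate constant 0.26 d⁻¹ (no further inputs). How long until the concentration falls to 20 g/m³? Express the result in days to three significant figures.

t = ln(C₀/C)/k = ln(42.9/20)/0.26 = 0.7631/0.26 = 2.935 d.

2.94 d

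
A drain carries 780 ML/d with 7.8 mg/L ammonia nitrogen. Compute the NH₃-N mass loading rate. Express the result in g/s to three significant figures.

70.4 g/s

780 ML/d = 9.028 m³/s.
Mass flux = Q·C = 9.028 m³/s × 7.8 g/m³ = 70.42 g/s.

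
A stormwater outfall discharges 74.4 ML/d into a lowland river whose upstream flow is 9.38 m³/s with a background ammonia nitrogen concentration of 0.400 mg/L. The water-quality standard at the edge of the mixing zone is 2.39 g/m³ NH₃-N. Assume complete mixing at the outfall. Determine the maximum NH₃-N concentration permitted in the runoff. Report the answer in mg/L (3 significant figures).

24.1 mg/L

74.4 ML/d = 0.8611 m³/s.
Mass balance: 2.39·10.24 = 0.8611·Cₑ + 9.38·0.4.
Cₑ = (24.48 − 3.752) / 0.8611 = 24.07 mg/L.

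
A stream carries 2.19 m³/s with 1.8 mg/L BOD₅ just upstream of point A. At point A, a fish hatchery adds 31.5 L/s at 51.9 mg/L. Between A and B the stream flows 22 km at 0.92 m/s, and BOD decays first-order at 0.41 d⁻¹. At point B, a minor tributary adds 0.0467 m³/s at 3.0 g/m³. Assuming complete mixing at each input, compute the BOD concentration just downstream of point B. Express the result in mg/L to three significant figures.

31.5 L/s = 0.0315 m³/s.
After input A: C = (2.19·1.8 + 0.0315·51.9) / 2.221 = 2.51 mg/L.
Over the 22 km reach to input B (t = 2.391e+04 s = 0.2768 d), decay gives C = 2.51·exp(−0.41·0.2768) = 2.241 mg/L.
After input B: C = (2.221·2.241 + 0.0467·3) / 2.268 = 2.257 mg/L.

2.26 mg/L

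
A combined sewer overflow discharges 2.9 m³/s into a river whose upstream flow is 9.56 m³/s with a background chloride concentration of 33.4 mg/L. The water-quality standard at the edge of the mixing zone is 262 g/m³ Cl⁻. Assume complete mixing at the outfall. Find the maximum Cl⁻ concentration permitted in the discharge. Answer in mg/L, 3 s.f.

1020 mg/L

Mass balance: 262·12.46 = 2.9·Cₑ + 9.56·33.4.
Cₑ = (3265 − 319.3) / 2.9 = 1016 mg/L.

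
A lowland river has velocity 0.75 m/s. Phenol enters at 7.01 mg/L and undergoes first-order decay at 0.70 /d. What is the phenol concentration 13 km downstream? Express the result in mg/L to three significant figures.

Travel time t = 13 km / 0.75 m/s = 1.3e+04/0.75 = 1.733e+04 s = 0.2006 d.
First-order decay: C = 7.01·exp(−0.70·0.2006) = 7.01·0.869 = 6.092 mg/L.

6.09 mg/L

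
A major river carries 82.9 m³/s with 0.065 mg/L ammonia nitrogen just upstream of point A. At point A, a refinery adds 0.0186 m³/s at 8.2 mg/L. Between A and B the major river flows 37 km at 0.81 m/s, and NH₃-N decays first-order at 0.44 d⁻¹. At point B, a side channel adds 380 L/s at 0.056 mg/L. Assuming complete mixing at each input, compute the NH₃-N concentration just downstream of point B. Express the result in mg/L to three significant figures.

After input A: C = (82.9·0.065 + 0.0186·8.2) / 82.92 = 0.06682 mg/L.
Over the 37 km reach to input B (t = 4.568e+04 s = 0.5287 d), decay gives C = 0.06682·exp(−0.44·0.5287) = 0.05296 mg/L.
380 L/s = 0.38 m³/s.
After input B: C = (82.92·0.05296 + 0.38·0.056) / 83.3 = 0.05297 mg/L.

0.0530 mg/L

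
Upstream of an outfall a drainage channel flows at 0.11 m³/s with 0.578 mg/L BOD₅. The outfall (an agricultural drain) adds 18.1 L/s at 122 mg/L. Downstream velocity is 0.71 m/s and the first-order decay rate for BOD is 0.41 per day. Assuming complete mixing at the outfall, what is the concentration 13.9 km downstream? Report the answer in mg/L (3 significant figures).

16.2 mg/L

18.1 L/s = 0.0181 m³/s.
After complete mixing, C₀ = (0.0181·122 + 0.11·0.578) / 0.1281 = 17.73 mg/L.
Travel time t = 1.39e+04 m / 0.71 m/s = 1.958e+04 s = 0.2266 d.
C = 17.73·exp(−0.41·0.2266) = 17.73·0.9113 = 16.16 mg/L.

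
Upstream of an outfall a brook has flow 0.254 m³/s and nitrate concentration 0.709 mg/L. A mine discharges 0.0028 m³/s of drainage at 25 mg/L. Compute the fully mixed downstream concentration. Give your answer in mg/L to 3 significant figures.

Conservation of mass across the mixing zone: C = (0.0028·25 + 0.254·0.709) / (0.0028 + 0.254) = 0.2501/0.2568 = 0.9739 mg/L.

0.974 mg/L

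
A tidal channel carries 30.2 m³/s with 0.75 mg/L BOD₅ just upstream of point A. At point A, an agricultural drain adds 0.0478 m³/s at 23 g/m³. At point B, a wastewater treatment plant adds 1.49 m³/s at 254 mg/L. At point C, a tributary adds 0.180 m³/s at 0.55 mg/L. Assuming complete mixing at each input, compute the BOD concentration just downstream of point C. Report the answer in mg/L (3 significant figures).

12.6 mg/L

After input A: C = (30.2·0.75 + 0.0478·23) / 30.25 = 0.7852 mg/L.
After input B: C = (30.25·0.7852 + 1.49·254) / 31.74 = 12.67 mg/L.
After input C: C = (31.74·12.67 + 0.18·0.55) / 31.92 = 12.6 mg/L.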